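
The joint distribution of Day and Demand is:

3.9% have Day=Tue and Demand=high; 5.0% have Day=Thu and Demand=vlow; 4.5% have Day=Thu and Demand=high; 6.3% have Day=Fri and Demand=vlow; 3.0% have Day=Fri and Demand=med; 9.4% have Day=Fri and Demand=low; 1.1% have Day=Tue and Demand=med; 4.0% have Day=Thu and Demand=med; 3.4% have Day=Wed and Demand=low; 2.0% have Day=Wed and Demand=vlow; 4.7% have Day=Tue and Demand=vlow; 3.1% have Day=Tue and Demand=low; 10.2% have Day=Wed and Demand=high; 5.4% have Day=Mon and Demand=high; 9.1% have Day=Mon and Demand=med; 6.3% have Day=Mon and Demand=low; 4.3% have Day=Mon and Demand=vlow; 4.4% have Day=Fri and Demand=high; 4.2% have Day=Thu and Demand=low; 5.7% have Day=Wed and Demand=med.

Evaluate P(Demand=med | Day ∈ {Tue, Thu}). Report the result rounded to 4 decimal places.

P(Day=Tue) = 0.047 + 0.031 + 0.011 + 0.039 = 0.128.
P(Day=Thu) = 0.050 + 0.042 + 0.040 + 0.045 = 0.177.
P(Day ∈ {Tue, Thu}) = 0.128 + 0.177 = 0.305; P(Demand=med, Day ∈ {Tue, Thu}) = 0.011 + 0.040 = 0.051.
P(Demand=med | Day ∈ {Tue, Thu}) = 0.051/0.305 = 0.1672.

0.1672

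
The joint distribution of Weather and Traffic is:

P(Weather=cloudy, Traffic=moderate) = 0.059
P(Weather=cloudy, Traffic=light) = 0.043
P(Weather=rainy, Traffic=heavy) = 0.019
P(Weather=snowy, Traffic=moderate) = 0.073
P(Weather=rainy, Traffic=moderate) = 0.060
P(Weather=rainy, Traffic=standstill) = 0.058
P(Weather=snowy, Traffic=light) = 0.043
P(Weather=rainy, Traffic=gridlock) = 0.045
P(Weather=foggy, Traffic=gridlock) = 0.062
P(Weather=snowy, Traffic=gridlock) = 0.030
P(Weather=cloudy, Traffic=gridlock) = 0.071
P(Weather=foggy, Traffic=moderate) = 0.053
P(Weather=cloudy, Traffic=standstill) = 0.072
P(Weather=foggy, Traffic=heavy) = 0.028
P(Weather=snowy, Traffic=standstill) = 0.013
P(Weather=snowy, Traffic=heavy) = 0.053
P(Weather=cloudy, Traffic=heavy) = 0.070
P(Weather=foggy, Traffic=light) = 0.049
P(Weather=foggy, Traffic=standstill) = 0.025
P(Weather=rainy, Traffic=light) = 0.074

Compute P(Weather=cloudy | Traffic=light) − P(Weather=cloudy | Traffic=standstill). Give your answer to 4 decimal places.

P(Traffic=light) = 0.043 + 0.074 + 0.043 + 0.049 = 0.209; P(Weather=cloudy | Traffic=light) = 0.043/0.209 = 0.20574.
P(Traffic=standstill) = 0.072 + 0.058 + 0.013 + 0.025 = 0.168; P(Weather=cloudy | Traffic=standstill) = 0.072/0.168 = 0.42857.
Difference = -0.2228.

-0.2228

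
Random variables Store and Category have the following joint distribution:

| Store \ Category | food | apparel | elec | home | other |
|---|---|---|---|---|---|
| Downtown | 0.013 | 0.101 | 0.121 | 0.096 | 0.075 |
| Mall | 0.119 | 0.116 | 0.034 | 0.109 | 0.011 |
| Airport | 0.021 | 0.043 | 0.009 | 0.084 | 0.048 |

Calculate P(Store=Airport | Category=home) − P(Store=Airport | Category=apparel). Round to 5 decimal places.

P(Category=home) = 0.096 + 0.109 + 0.084 = 0.289; P(Store=Airport | Category=home) = 0.084/0.289 = 0.290657.
P(Category=apparel) = 0.101 + 0.116 + 0.043 = 0.260; P(Store=Airport | Category=apparel) = 0.043/0.260 = 0.165385.
Difference = 0.12527.

0.12527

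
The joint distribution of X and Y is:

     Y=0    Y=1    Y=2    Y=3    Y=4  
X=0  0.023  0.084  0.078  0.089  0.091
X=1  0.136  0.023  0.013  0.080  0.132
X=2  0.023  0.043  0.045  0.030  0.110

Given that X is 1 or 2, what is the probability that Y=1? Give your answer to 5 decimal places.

0.10394

P(X=1) = 0.136 + 0.023 + 0.013 + 0.080 + 0.132 = 0.384.
P(X=2) = 0.023 + 0.043 + 0.045 + 0.030 + 0.110 = 0.251.
P(X ∈ {1, 2}) = 0.384 + 0.251 = 0.635; P(Y=1, X ∈ {1, 2}) = 0.023 + 0.043 = 0.066.
P(Y=1 | X ∈ {1, 2}) = 0.066/0.635 = 0.10394.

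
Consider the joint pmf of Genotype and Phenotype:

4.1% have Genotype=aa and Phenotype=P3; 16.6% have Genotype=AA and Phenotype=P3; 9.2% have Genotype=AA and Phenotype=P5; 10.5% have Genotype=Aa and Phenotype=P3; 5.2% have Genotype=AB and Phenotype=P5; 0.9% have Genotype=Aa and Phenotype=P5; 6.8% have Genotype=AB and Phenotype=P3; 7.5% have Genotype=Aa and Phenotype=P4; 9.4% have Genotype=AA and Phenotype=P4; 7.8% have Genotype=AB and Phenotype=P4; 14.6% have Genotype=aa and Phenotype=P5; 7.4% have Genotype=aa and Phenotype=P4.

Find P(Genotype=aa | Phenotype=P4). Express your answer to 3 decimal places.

0.231

P(Phenotype=P4) = 0.094 + 0.075 + 0.074 + 0.078 = 0.321.
P(Genotype=aa | Phenotype=P4) = 0.074/0.321 = 0.231.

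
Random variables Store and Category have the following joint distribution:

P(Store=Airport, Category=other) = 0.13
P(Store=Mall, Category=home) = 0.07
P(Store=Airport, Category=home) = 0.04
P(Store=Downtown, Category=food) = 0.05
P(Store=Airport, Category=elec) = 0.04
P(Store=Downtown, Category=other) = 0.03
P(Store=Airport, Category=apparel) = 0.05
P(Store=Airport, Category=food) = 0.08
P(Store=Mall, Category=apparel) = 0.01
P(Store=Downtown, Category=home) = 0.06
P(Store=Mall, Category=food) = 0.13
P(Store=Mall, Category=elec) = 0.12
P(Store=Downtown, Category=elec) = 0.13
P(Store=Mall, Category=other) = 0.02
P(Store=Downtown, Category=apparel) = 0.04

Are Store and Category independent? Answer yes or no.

P(Store=Airport) = 0.34 and P(Category=other) = 0.18, so their product is 0.0612, but P(Store=Airport, Category=other) = 0.13. Since these differ, Store and Category are not independent.

no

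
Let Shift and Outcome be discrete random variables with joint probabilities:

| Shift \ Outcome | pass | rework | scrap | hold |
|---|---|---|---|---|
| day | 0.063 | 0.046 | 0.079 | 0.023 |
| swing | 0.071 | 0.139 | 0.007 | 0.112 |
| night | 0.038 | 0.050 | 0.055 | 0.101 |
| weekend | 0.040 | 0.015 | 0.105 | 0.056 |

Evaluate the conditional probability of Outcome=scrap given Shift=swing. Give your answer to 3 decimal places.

0.021

P(Shift=swing) = 0.071 + 0.139 + 0.007 + 0.112 = 0.329.
P(Outcome=scrap | Shift=swing) = 0.007/0.329 = 0.021.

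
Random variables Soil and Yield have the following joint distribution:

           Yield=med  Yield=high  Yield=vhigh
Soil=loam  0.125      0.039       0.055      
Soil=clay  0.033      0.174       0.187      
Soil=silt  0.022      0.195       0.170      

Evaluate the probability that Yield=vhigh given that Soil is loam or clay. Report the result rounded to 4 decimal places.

P(Soil=loam) = 0.125 + 0.039 + 0.055 = 0.219.
P(Soil=clay) = 0.033 + 0.174 + 0.187 = 0.394.
P(Soil ∈ {loam, clay}) = 0.219 + 0.394 = 0.613; P(Yield=vhigh, Soil ∈ {loam, clay}) = 0.055 + 0.187 = 0.242.
P(Yield=vhigh | Soil ∈ {loam, clay}) = 0.242/0.613 = 0.3948.

0.3948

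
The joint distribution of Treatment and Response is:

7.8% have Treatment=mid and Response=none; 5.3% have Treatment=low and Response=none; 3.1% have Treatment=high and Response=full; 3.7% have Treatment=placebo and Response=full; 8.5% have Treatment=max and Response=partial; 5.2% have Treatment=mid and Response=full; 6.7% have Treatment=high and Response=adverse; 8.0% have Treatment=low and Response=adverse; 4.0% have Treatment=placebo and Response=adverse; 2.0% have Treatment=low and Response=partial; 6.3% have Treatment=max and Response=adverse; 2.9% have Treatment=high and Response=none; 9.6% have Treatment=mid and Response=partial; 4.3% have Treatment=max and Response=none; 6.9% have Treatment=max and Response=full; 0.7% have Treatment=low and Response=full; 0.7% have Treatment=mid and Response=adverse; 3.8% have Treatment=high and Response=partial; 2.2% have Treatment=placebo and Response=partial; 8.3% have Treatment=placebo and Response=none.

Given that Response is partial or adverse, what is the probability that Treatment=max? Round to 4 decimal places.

0.2857

P(Response=partial) = 0.022 + 0.020 + 0.096 + 0.038 + 0.085 = 0.261.
P(Response=adverse) = 0.040 + 0.080 + 0.007 + 0.067 + 0.063 = 0.257.
P(Response ∈ {partial, adverse}) = 0.261 + 0.257 = 0.518; P(Treatment=max, Response ∈ {partial, adverse}) = 0.085 + 0.063 = 0.148.
P(Treatment=max | Response ∈ {partial, adverse}) = 0.148/0.518 = 0.2857.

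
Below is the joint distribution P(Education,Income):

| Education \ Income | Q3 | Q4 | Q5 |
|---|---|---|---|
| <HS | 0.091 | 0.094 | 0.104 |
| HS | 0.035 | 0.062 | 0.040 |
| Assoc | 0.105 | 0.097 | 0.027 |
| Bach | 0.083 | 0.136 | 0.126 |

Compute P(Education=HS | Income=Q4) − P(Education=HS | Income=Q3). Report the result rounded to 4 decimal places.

P(Income=Q4) = 0.094 + 0.062 + 0.097 + 0.136 = 0.389; P(Education=HS | Income=Q4) = 0.062/0.389 = 0.15938.
P(Income=Q3) = 0.091 + 0.035 + 0.105 + 0.083 = 0.314; P(Education=HS | Income=Q3) = 0.035/0.314 = 0.11146.
Difference = 0.0479.

0.0479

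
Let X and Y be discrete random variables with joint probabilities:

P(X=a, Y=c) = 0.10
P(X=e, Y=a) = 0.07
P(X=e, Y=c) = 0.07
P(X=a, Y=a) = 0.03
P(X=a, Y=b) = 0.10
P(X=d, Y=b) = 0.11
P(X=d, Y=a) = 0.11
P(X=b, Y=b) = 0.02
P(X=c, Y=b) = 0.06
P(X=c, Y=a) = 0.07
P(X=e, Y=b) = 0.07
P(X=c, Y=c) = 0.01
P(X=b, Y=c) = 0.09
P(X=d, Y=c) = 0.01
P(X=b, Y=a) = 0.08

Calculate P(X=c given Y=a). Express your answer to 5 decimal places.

0.19444

P(Y=a) = 0.03 + 0.08 + 0.07 + 0.11 + 0.07 = 0.36.
P(X=c | Y=a) = 0.07/0.36 = 0.19444.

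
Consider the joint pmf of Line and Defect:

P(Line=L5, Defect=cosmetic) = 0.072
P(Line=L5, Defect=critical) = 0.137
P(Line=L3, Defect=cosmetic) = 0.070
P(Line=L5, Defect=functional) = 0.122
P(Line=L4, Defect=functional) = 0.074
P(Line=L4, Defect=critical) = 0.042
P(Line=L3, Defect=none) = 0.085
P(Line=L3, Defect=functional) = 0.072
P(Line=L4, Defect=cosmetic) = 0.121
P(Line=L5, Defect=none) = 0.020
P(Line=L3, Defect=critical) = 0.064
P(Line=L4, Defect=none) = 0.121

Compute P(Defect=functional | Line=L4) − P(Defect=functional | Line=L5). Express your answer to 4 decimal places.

P(Line=L4) = 0.121 + 0.121 + 0.074 + 0.042 = 0.358; P(Defect=functional | Line=L4) = 0.074/0.358 = 0.20670.
P(Line=L5) = 0.020 + 0.072 + 0.122 + 0.137 = 0.351; P(Defect=functional | Line=L5) = 0.122/0.351 = 0.34758.
Difference = -0.1409.

-0.1409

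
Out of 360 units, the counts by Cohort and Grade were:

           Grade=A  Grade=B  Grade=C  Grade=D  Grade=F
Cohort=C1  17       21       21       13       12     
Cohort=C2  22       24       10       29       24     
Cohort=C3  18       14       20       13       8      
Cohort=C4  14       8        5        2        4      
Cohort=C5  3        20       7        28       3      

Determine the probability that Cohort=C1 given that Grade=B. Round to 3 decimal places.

0.241

Total with Grade=B: 21 + 24 + 14 + 8 + 20 = 87.
P(Cohort=C1 | Grade=B) = 21/87 = 0.241.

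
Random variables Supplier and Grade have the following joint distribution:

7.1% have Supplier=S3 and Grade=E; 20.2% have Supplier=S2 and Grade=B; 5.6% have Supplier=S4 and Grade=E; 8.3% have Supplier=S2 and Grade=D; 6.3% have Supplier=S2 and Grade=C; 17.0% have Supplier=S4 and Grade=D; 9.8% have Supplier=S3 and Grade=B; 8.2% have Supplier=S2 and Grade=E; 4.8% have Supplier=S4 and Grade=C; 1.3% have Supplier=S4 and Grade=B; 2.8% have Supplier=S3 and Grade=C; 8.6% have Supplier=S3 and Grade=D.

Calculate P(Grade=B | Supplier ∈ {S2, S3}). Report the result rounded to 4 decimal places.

0.4208

P(Supplier=S2) = 0.202 + 0.063 + 0.083 + 0.082 = 0.430.
P(Supplier=S3) = 0.098 + 0.028 + 0.086 + 0.071 = 0.283.
P(Supplier ∈ {S2, S3}) = 0.430 + 0.283 = 0.713; P(Grade=B, Supplier ∈ {S2, S3}) = 0.202 + 0.098 = 0.300.
P(Grade=B | Supplier ∈ {S2, S3}) = 0.300/0.713 = 0.4208.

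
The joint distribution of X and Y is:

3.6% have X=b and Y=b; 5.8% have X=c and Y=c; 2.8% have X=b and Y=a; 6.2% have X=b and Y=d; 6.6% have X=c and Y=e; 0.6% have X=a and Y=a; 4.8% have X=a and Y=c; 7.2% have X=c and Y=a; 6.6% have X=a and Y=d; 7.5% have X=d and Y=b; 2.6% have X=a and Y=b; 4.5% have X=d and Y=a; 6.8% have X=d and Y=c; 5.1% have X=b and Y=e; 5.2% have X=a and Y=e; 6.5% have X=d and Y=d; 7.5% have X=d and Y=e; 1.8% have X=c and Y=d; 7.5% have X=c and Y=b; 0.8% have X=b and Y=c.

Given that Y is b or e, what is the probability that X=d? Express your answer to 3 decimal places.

0.329

P(Y=b) = 0.026 + 0.036 + 0.075 + 0.075 = 0.212.
P(Y=e) = 0.052 + 0.051 + 0.066 + 0.075 = 0.244.
P(Y ∈ {b, e}) = 0.212 + 0.244 = 0.456; P(X=d, Y ∈ {b, e}) = 0.075 + 0.075 = 0.150.
P(X=d | Y ∈ {b, e}) = 0.150/0.456 = 0.329.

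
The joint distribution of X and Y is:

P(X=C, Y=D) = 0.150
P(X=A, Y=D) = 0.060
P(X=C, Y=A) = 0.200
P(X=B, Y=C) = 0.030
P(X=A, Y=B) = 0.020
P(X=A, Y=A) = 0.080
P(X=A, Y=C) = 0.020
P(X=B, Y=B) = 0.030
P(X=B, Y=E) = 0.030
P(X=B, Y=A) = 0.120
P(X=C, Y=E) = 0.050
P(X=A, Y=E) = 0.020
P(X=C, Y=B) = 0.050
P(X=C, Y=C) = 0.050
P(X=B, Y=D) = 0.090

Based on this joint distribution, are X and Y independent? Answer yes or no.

Every cell satisfies P(X,Y) = P(X)·P(Y). For instance P(X=B) = 0.300, P(Y=C) = 0.100, and 0.300×0.100 = 0.030 matches the joint entry. So X and Y are independent.

yes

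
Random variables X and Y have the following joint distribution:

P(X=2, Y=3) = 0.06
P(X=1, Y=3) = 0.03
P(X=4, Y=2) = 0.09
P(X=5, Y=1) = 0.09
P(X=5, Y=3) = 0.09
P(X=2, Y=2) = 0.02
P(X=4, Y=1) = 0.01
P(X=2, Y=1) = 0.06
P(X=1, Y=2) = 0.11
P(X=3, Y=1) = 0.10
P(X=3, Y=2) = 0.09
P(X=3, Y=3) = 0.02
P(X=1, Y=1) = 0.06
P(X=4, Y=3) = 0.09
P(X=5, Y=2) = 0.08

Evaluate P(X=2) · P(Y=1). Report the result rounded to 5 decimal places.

0.04480

P(X=2) = 0.06 + 0.02 + 0.06 = 0.14.
P(Y=1) = 0.06 + 0.06 + 0.10 + 0.01 + 0.09 = 0.32.
Product: 0.14 × 0.32 = 0.04480.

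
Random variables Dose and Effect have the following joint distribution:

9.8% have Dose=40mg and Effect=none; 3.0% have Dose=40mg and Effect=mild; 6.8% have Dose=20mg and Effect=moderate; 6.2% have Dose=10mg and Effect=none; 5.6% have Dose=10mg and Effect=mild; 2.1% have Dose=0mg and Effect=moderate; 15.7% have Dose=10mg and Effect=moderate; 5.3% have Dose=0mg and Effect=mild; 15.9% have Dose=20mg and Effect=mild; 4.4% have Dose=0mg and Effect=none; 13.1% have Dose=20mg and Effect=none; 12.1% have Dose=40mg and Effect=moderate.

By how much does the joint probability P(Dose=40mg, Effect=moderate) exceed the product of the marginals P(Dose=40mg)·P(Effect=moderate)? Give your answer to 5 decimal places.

P(Dose=40mg) = 0.098 + 0.030 + 0.121 = 0.249.
P(Effect=moderate) = 0.021 + 0.157 + 0.068 + 0.121 = 0.367.
P(Dose=40mg, Effect=moderate) − P(Dose=40mg)P(Effect=moderate) = 0.121 − 0.249×0.367 = 0.02962.

0.02962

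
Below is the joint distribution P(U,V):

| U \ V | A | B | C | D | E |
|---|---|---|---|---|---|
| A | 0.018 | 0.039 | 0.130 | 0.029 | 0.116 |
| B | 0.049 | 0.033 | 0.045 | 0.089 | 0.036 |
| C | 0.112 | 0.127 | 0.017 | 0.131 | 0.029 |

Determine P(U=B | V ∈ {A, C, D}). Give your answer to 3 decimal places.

0.295

P(V=A) = 0.018 + 0.049 + 0.112 = 0.179.
P(V=C) = 0.130 + 0.045 + 0.017 = 0.192.
P(V=D) = 0.029 + 0.089 + 0.131 = 0.249.
P(V ∈ {A, C, D}) = 0.179 + 0.192 + 0.249 = 0.620; P(U=B, V ∈ {A, C, D}) = 0.049 + 0.045 + 0.089 = 0.183.
P(U=B | V ∈ {A, C, D}) = 0.183/0.620 = 0.295.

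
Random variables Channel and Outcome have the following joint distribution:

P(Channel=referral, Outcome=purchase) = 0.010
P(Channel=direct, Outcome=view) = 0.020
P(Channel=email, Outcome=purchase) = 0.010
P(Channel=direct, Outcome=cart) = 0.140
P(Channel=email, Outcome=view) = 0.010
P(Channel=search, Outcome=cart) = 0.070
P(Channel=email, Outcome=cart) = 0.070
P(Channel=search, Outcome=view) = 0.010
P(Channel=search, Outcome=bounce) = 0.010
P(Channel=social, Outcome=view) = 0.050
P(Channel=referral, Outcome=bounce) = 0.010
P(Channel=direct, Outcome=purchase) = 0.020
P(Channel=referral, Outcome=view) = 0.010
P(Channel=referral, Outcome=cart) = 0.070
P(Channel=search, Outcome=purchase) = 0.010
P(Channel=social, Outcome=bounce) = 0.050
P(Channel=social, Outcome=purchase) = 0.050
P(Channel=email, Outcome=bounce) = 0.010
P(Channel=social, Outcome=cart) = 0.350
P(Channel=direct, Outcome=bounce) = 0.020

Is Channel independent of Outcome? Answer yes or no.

yes

Every cell satisfies P(Channel,Outcome) = P(Channel)·P(Outcome). For instance P(Channel=social) = 0.500, P(Outcome=bounce) = 0.100, and 0.500×0.100 = 0.050 matches the joint entry. So Channel and Outcome are independent.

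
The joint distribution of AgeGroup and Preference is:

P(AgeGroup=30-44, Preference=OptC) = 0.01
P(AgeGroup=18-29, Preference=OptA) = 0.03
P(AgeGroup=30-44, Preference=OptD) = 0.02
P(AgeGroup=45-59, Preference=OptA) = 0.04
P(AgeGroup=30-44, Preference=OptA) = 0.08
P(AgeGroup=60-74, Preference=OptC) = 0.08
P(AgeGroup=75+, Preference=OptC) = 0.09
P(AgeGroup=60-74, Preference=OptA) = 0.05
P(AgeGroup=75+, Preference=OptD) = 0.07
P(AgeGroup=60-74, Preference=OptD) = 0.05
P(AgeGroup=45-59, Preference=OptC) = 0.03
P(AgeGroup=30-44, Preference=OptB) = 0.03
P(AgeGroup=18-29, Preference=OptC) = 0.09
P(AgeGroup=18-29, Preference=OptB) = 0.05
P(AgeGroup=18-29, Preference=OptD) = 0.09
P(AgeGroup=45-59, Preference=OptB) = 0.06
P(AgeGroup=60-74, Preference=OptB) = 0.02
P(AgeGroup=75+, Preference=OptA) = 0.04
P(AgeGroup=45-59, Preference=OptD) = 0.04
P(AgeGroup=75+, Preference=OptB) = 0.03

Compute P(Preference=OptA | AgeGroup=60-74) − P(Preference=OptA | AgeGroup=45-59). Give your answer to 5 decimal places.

P(AgeGroup=60-74) = 0.05 + 0.02 + 0.08 + 0.05 = 0.20; P(Preference=OptA | AgeGroup=60-74) = 0.05/0.20 = 0.250000.
P(AgeGroup=45-59) = 0.04 + 0.06 + 0.03 + 0.04 = 0.17; P(Preference=OptA | AgeGroup=45-59) = 0.04/0.17 = 0.235294.
Difference = 0.01471.

0.01471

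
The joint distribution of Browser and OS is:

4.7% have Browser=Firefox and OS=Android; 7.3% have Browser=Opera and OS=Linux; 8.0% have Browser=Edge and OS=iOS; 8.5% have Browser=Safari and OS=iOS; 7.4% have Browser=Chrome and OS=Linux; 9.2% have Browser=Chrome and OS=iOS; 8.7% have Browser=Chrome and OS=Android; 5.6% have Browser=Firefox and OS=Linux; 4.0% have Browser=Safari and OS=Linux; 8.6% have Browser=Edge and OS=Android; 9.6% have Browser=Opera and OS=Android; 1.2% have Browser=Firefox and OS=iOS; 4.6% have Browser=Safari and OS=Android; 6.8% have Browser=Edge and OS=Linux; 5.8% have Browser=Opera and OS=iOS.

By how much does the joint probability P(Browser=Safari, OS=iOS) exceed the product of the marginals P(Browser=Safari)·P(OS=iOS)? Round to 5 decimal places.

0.02908

P(Browser=Safari) = 0.040 + 0.085 + 0.046 = 0.171.
P(OS=iOS) = 0.092 + 0.012 + 0.085 + 0.080 + 0.058 = 0.327.
P(Browser=Safari, OS=iOS) − P(Browser=Safari)P(OS=iOS) = 0.085 − 0.171×0.327 = 0.02908.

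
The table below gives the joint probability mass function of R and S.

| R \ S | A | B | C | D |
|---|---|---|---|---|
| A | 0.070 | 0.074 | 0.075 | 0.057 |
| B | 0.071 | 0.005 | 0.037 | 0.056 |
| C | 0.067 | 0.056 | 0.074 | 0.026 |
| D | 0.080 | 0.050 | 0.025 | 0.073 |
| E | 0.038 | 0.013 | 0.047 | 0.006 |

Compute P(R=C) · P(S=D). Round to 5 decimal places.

0.04861

P(R=C) = 0.067 + 0.056 + 0.074 + 0.026 = 0.223.
P(S=D) = 0.057 + 0.056 + 0.026 + 0.073 + 0.006 = 0.218.
Product: 0.223 × 0.218 = 0.04861.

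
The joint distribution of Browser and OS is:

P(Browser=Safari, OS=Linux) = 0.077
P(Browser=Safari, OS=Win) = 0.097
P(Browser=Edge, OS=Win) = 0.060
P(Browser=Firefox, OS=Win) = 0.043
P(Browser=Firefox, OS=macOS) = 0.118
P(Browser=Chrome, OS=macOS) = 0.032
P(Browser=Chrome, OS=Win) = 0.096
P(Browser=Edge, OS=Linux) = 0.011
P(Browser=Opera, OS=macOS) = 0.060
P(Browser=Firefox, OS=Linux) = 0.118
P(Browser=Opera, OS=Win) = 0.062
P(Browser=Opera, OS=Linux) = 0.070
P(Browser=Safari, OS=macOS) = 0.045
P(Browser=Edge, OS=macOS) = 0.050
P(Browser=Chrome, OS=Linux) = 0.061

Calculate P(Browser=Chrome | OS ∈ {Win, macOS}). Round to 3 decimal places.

P(OS=Win) = 0.096 + 0.043 + 0.097 + 0.060 + 0.062 = 0.358.
P(OS=macOS) = 0.032 + 0.118 + 0.045 + 0.050 + 0.060 = 0.305.
P(OS ∈ {Win, macOS}) = 0.358 + 0.305 = 0.663; P(Browser=Chrome, OS ∈ {Win, macOS}) = 0.096 + 0.032 = 0.128.
P(Browser=Chrome | OS ∈ {Win, macOS}) = 0.128/0.663 = 0.193.

0.193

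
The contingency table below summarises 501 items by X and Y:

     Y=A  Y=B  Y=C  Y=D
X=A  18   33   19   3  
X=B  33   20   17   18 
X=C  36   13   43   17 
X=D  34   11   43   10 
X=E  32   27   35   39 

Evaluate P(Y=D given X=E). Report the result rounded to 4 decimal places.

Total with X=E: 32 + 27 + 35 + 39 = 133.
P(Y=D | X=E) = 39/133 = 0.2932.

0.2932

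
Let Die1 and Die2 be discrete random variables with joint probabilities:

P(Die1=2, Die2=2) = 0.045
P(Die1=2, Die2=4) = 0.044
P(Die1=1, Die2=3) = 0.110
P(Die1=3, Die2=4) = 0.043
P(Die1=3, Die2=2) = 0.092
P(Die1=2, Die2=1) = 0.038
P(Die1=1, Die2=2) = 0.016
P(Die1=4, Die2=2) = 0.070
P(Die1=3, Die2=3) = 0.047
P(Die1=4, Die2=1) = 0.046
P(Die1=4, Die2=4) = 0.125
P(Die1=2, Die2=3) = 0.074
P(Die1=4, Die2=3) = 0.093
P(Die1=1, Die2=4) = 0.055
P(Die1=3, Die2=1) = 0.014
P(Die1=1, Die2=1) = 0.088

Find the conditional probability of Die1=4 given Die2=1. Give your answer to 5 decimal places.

0.24731

P(Die2=1) = 0.088 + 0.038 + 0.014 + 0.046 = 0.186.
P(Die1=4 | Die2=1) = 0.046/0.186 = 0.24731.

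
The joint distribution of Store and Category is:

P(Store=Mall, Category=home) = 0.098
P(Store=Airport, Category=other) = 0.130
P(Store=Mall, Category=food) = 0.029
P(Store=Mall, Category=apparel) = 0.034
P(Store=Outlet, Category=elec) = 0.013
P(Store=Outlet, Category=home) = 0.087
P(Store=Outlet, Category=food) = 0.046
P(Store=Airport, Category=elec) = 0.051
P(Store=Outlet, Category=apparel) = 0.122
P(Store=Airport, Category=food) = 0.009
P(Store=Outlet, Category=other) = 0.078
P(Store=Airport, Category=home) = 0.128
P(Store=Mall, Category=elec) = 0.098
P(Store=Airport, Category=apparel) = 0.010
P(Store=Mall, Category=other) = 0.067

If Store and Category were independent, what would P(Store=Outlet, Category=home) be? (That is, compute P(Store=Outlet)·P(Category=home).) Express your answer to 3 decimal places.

0.108

P(Store=Outlet) = 0.046 + 0.122 + 0.013 + 0.087 + 0.078 = 0.346.
P(Category=home) = 0.098 + 0.128 + 0.087 = 0.313.
Product: 0.346 × 0.313 = 0.108.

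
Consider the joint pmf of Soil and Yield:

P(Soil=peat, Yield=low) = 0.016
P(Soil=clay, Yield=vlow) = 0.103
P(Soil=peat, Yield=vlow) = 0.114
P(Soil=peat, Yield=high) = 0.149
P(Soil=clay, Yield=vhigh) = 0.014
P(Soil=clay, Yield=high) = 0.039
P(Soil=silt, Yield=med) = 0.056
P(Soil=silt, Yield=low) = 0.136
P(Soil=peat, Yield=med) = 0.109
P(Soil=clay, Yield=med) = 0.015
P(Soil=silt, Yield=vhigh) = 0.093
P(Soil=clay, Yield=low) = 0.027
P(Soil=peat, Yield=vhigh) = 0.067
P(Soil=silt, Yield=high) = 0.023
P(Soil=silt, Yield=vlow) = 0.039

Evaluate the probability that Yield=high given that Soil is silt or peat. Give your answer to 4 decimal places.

0.2145

P(Soil=silt) = 0.039 + 0.136 + 0.056 + 0.023 + 0.093 = 0.347.
P(Soil=peat) = 0.114 + 0.016 + 0.109 + 0.149 + 0.067 = 0.455.
P(Soil ∈ {silt, peat}) = 0.347 + 0.455 = 0.802; P(Yield=high, Soil ∈ {silt, peat}) = 0.023 + 0.149 = 0.172.
P(Yield=high | Soil ∈ {silt, peat}) = 0.172/0.802 = 0.2145.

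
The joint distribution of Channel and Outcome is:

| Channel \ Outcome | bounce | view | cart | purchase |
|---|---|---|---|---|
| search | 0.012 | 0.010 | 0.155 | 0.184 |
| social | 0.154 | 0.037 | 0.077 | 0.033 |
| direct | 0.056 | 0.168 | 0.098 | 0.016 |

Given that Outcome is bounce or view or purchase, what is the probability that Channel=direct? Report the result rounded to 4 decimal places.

0.3582

P(Outcome=bounce) = 0.012 + 0.154 + 0.056 = 0.222.
P(Outcome=view) = 0.010 + 0.037 + 0.168 = 0.215.
P(Outcome=purchase) = 0.184 + 0.033 + 0.016 = 0.233.
P(Outcome ∈ {bounce, view, purchase}) = 0.222 + 0.215 + 0.233 = 0.670; P(Channel=direct, Outcome ∈ {bounce, view, purchase}) = 0.056 + 0.168 + 0.016 = 0.240.
P(Channel=direct | Outcome ∈ {bounce, view, purchase}) = 0.240/0.670 = 0.3582.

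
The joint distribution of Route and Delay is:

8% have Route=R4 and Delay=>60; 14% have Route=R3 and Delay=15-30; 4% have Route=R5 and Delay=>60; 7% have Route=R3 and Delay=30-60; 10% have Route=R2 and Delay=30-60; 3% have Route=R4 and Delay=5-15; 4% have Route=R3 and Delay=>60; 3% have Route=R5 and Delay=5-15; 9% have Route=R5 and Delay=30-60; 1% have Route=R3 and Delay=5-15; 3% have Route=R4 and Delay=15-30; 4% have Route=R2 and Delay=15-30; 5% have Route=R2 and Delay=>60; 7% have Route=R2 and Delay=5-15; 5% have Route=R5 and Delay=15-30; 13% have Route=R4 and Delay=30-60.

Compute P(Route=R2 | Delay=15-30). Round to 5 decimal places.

0.15385

P(Delay=15-30) = 0.04 + 0.14 + 0.03 + 0.05 = 0.26.
P(Route=R2 | Delay=15-30) = 0.04/0.26 = 0.15385.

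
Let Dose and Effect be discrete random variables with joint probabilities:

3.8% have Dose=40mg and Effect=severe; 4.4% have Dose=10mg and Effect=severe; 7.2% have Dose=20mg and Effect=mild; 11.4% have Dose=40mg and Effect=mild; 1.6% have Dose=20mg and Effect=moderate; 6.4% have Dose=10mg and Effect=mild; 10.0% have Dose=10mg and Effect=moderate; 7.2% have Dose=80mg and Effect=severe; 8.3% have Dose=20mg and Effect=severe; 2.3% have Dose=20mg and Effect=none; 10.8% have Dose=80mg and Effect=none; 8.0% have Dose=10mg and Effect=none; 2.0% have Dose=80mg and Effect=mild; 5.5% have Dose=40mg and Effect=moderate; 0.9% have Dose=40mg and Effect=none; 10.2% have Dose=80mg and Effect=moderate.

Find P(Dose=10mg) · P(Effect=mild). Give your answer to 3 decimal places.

0.078

P(Dose=10mg) = 0.080 + 0.064 + 0.100 + 0.044 = 0.288.
P(Effect=mild) = 0.064 + 0.072 + 0.114 + 0.020 = 0.270.
Product: 0.288 × 0.270 = 0.078.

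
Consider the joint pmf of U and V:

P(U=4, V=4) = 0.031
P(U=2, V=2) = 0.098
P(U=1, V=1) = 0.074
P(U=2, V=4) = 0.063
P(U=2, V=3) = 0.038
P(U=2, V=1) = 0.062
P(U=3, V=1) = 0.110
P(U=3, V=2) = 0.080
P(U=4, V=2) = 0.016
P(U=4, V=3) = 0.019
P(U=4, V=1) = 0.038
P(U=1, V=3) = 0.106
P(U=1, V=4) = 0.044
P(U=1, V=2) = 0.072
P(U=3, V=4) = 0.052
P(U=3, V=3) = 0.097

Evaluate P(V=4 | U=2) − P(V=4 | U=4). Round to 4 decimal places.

-0.0567

P(U=2) = 0.062 + 0.098 + 0.038 + 0.063 = 0.261; P(V=4 | U=2) = 0.063/0.261 = 0.24138.
P(U=4) = 0.038 + 0.016 + 0.019 + 0.031 = 0.104; P(V=4 | U=4) = 0.031/0.104 = 0.29808.
Difference = -0.0567.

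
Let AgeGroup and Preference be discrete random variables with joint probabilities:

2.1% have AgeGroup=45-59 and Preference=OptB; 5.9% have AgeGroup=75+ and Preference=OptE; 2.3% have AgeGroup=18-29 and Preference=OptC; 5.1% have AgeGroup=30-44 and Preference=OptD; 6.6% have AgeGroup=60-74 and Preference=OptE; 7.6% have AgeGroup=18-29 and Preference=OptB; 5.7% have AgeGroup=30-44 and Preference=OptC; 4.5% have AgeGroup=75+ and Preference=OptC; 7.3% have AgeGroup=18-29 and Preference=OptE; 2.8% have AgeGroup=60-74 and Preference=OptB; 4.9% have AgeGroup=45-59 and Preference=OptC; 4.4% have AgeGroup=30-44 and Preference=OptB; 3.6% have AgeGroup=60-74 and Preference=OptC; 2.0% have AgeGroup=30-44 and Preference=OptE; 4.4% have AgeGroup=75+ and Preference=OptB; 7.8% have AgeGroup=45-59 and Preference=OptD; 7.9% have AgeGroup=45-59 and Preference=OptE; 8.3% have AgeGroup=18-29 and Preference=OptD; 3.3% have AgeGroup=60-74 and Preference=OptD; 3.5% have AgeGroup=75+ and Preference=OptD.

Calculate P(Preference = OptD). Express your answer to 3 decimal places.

0.280

P(Preference=OptD) = 0.083 + 0.051 + 0.078 + 0.033 + 0.035 = 0.280.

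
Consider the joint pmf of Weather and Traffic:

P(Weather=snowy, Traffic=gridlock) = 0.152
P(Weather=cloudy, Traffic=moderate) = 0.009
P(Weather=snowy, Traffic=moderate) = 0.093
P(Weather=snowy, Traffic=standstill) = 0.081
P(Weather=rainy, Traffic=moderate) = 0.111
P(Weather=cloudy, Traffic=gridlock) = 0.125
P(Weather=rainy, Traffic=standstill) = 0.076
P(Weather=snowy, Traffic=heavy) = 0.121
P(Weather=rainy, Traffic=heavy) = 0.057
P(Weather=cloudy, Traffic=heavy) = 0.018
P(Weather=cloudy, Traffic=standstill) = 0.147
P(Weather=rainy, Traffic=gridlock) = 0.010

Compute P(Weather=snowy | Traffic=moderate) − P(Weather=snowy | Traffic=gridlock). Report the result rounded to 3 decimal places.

-0.093

P(Traffic=moderate) = 0.009 + 0.111 + 0.093 = 0.213; P(Weather=snowy | Traffic=moderate) = 0.093/0.213 = 0.4366.
P(Traffic=gridlock) = 0.125 + 0.010 + 0.152 = 0.287; P(Weather=snowy | Traffic=gridlock) = 0.152/0.287 = 0.5296.
Difference = -0.093.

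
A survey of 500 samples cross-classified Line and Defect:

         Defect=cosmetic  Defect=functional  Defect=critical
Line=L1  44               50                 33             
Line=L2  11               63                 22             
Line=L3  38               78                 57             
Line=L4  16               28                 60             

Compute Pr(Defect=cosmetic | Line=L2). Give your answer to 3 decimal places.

Total with Line=L2: 11 + 63 + 22 = 96.
P(Defect=cosmetic | Line=L2) = 11/96 = 0.115.

0.115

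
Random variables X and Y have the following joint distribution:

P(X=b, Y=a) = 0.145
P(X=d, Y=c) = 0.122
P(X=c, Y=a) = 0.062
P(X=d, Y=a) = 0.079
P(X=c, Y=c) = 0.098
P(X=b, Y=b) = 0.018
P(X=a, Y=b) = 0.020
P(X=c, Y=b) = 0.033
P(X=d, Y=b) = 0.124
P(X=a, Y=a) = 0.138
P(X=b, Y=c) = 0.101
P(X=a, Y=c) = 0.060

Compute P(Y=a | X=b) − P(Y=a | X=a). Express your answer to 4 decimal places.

P(X=b) = 0.145 + 0.018 + 0.101 = 0.264; P(Y=a | X=b) = 0.145/0.264 = 0.54924.
P(X=a) = 0.138 + 0.020 + 0.060 = 0.218; P(Y=a | X=a) = 0.138/0.218 = 0.63303.
Difference = -0.0838.

-0.0838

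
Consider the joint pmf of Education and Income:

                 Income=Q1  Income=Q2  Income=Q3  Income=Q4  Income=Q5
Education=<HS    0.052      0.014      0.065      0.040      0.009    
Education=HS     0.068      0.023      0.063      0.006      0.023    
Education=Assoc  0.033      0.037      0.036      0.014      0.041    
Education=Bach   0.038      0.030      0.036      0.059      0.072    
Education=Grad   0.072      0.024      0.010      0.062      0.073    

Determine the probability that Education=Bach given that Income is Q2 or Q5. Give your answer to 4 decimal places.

0.2948

P(Income=Q2) = 0.014 + 0.023 + 0.037 + 0.030 + 0.024 = 0.128.
P(Income=Q5) = 0.009 + 0.023 + 0.041 + 0.072 + 0.073 = 0.218.
P(Income ∈ {Q2, Q5}) = 0.128 + 0.218 = 0.346; P(Education=Bach, Income ∈ {Q2, Q5}) = 0.030 + 0.072 = 0.102.
P(Education=Bach | Income ∈ {Q2, Q5}) = 0.102/0.346 = 0.2948.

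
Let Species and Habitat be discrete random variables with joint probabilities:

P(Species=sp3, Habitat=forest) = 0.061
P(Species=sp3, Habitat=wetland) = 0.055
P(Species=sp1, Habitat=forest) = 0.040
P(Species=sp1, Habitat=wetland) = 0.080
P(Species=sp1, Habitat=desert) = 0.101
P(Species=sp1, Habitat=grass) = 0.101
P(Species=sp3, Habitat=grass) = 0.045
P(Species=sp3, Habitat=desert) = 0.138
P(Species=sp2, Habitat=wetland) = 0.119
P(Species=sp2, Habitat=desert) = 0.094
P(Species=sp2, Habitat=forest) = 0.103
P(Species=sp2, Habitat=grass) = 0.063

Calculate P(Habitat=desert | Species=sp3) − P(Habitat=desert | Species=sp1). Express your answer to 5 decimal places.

P(Species=sp3) = 0.061 + 0.045 + 0.055 + 0.138 = 0.299; P(Habitat=desert | Species=sp3) = 0.138/0.299 = 0.461538.
P(Species=sp1) = 0.040 + 0.101 + 0.080 + 0.101 = 0.322; P(Habitat=desert | Species=sp1) = 0.101/0.322 = 0.313665.
Difference = 0.14787.

0.14787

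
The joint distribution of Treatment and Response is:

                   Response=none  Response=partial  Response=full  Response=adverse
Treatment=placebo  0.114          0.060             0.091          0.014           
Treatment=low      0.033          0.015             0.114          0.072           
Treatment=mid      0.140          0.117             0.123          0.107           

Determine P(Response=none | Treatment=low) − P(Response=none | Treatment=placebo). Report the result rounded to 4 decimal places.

P(Treatment=low) = 0.033 + 0.015 + 0.114 + 0.072 = 0.234; P(Response=none | Treatment=low) = 0.033/0.234 = 0.14103.
P(Treatment=placebo) = 0.114 + 0.060 + 0.091 + 0.014 = 0.279; P(Response=none | Treatment=placebo) = 0.114/0.279 = 0.40860.
Difference = -0.2676.

-0.2676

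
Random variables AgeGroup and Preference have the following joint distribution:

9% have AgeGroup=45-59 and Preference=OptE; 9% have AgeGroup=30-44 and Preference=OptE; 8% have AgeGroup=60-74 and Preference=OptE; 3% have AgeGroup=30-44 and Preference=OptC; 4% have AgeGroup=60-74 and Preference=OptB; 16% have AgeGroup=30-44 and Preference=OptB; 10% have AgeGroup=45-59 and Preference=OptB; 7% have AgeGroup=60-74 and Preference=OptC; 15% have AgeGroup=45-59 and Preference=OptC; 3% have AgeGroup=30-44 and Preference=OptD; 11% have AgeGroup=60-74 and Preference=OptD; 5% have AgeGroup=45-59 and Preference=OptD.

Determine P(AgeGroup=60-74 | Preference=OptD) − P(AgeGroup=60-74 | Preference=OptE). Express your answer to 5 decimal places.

P(Preference=OptD) = 0.03 + 0.05 + 0.11 = 0.19; P(AgeGroup=60-74 | Preference=OptD) = 0.11/0.19 = 0.578947.
P(Preference=OptE) = 0.09 + 0.09 + 0.08 = 0.26; P(AgeGroup=60-74 | Preference=OptE) = 0.08/0.26 = 0.307692.
Difference = 0.27126.

0.27126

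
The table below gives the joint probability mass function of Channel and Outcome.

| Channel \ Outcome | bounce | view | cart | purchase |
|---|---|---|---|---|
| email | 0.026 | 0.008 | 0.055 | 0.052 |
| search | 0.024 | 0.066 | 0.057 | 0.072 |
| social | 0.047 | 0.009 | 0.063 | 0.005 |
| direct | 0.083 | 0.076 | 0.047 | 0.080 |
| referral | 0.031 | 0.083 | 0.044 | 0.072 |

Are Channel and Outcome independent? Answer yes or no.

no

P(Channel=social) = 0.124 and P(Outcome=cart) = 0.266, so their product is 0.03298, but P(Channel=social, Outcome=cart) = 0.063. Since these differ, Channel and Outcome are not independent.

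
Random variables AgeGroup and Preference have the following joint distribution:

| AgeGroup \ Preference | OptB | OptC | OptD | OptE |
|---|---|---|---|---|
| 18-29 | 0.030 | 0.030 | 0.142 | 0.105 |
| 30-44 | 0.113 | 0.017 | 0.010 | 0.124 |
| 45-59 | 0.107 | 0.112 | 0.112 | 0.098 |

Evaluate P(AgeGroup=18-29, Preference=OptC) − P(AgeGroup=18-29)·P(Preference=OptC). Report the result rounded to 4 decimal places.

P(AgeGroup=18-29) = 0.030 + 0.030 + 0.142 + 0.105 = 0.307.
P(Preference=OptC) = 0.030 + 0.017 + 0.112 = 0.159.
P(AgeGroup=18-29, Preference=OptC) − P(AgeGroup=18-29)P(Preference=OptC) = 0.030 − 0.307×0.159 = -0.0188.

-0.0188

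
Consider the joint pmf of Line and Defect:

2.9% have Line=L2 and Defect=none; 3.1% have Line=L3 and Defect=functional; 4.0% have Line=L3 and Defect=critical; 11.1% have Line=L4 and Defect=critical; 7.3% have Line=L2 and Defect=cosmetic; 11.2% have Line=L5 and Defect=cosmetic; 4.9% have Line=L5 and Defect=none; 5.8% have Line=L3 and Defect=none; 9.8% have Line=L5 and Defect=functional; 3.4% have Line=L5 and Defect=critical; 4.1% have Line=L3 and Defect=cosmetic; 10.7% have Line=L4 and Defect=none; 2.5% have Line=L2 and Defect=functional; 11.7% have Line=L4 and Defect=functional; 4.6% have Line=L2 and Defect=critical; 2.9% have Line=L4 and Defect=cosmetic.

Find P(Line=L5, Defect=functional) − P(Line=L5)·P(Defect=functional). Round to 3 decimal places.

P(Line=L5) = 0.049 + 0.112 + 0.098 + 0.034 = 0.293.
P(Defect=functional) = 0.025 + 0.031 + 0.117 + 0.098 = 0.271.
P(Line=L5, Defect=functional) − P(Line=L5)P(Defect=functional) = 0.098 − 0.293×0.271 = 0.019.

0.019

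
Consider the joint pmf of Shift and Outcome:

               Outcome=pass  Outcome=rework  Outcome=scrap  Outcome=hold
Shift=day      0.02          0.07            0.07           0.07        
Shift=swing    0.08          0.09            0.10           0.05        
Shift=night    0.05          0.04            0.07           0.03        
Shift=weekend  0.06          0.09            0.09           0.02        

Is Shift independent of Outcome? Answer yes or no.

no

P(Shift=day) = 0.23 and P(Outcome=hold) = 0.17, so their product is 0.0391, but P(Shift=day, Outcome=hold) = 0.07. Since these differ, Shift and Outcome are not independent.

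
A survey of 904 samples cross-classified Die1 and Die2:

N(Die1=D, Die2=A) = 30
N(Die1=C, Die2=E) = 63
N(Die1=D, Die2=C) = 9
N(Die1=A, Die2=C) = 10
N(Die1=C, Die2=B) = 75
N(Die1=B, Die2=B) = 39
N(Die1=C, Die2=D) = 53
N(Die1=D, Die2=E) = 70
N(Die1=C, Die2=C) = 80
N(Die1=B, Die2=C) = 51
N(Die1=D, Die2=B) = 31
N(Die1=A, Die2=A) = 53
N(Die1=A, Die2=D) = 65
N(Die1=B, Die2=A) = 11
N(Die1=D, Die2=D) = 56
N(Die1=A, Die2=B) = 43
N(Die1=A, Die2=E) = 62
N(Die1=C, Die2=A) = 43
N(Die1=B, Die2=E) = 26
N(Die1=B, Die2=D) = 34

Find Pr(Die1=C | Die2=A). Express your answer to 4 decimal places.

Total with Die2=A: 53 + 11 + 43 + 30 = 137.
P(Die1=C | Die2=A) = 43/137 = 0.3139.

0.3139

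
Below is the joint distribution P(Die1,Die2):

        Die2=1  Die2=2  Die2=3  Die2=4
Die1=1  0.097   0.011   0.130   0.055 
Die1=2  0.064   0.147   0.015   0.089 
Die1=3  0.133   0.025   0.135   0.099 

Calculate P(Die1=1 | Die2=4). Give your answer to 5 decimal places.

0.22634

P(Die2=4) = 0.055 + 0.089 + 0.099 = 0.243.
P(Die1=1 | Die2=4) = 0.055/0.243 = 0.22634.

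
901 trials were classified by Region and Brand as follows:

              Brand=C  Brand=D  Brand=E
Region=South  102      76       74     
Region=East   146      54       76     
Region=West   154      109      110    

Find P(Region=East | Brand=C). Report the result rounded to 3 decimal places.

0.363

Total with Brand=C: 102 + 146 + 154 = 402.
P(Region=East | Brand=C) = 146/402 = 0.363.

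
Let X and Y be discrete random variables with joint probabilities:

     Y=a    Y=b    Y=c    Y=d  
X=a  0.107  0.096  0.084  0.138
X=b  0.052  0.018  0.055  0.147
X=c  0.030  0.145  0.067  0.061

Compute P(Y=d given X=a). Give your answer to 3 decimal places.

0.325

P(X=a) = 0.107 + 0.096 + 0.084 + 0.138 = 0.425.
P(Y=d | X=a) = 0.138/0.425 = 0.325.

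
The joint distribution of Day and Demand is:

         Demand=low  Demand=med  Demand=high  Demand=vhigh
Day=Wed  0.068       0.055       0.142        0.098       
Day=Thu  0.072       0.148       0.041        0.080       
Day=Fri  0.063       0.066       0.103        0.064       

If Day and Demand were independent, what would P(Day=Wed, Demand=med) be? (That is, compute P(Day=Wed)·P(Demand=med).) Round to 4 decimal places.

0.0976

P(Day=Wed) = 0.068 + 0.055 + 0.142 + 0.098 = 0.363.
P(Demand=med) = 0.055 + 0.148 + 0.066 = 0.269.
Product: 0.363 × 0.269 = 0.0976.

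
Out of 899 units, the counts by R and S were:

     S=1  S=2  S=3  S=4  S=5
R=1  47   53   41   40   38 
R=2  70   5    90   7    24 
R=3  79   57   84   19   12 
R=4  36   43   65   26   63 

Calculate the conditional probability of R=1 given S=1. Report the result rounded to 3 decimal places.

0.203

Total with S=1: 47 + 70 + 79 + 36 = 232.
P(R=1 | S=1) = 47/232 = 0.203.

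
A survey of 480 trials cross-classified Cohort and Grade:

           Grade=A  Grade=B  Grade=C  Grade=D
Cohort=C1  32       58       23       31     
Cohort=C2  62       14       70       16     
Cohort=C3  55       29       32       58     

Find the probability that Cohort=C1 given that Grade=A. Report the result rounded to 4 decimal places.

Total with Grade=A: 32 + 62 + 55 = 149.
P(Cohort=C1 | Grade=A) = 32/149 = 0.2148.

0.2148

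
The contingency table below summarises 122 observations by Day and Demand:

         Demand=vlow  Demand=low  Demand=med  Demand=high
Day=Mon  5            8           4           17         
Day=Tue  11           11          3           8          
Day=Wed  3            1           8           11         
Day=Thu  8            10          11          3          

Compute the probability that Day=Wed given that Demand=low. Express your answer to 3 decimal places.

0.033

Total with Demand=low: 8 + 11 + 1 + 10 = 30.
P(Day=Wed | Demand=low) = 1/30 = 0.033.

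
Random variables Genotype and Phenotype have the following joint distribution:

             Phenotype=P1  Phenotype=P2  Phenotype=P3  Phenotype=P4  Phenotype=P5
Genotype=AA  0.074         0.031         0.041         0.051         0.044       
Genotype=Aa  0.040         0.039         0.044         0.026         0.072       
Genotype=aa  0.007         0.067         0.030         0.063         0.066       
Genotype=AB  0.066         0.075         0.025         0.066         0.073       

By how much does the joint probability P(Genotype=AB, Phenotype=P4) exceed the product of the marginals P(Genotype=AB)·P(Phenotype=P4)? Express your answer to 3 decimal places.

0.003

P(Genotype=AB) = 0.066 + 0.075 + 0.025 + 0.066 + 0.073 = 0.305.
P(Phenotype=P4) = 0.051 + 0.026 + 0.063 + 0.066 = 0.206.
P(Genotype=AB, Phenotype=P4) − P(Genotype=AB)P(Phenotype=P4) = 0.066 − 0.305×0.206 = 0.003.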